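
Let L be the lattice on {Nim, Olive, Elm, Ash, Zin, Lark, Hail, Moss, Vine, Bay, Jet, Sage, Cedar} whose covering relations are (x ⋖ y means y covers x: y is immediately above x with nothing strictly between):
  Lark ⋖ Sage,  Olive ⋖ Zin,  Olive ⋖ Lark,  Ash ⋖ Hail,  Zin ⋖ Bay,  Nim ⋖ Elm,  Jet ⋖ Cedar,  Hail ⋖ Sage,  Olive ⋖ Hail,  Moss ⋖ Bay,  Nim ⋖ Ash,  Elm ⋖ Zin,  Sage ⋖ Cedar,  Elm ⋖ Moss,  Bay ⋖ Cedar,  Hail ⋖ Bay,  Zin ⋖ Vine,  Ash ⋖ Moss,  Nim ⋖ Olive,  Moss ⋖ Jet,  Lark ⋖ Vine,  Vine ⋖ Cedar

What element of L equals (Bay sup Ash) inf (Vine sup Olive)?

Zin

Bay ∨ Ash = Bay
Vine ∨ Olive = Vine
Bay ∧ Vine = Zin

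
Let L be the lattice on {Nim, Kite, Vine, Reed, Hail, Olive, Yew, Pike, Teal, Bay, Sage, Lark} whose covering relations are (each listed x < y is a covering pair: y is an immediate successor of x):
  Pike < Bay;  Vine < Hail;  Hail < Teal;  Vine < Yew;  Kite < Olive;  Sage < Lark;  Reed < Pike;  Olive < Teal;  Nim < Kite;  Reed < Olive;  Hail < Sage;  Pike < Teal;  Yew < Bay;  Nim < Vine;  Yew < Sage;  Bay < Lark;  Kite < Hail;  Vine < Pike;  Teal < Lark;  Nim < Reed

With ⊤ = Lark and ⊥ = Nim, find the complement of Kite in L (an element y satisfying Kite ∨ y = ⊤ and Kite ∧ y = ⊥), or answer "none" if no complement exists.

Bay

Need y with Kite ∨ y = Lark and Kite ∧ y = Nim.
Checking each element gives: Bay.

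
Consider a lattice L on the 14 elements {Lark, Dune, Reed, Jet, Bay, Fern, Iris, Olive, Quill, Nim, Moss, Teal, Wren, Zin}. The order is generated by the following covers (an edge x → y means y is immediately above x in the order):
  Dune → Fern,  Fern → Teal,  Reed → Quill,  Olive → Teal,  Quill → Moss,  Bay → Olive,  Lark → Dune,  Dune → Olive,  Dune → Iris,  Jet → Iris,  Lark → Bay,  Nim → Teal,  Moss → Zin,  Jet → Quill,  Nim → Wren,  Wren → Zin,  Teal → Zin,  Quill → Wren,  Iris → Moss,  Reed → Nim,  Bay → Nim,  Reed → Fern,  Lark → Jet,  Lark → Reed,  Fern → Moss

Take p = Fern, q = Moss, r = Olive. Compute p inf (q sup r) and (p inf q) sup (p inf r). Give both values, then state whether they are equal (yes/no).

Fern; Fern; yes

q sup r = Zin, so p inf (q sup r) = Fern inf Zin = Fern.
p inf q = Fern and p inf r = Dune, so (p inf q) sup (p inf r) = Fern sup Dune = Fern.
Equal: yes.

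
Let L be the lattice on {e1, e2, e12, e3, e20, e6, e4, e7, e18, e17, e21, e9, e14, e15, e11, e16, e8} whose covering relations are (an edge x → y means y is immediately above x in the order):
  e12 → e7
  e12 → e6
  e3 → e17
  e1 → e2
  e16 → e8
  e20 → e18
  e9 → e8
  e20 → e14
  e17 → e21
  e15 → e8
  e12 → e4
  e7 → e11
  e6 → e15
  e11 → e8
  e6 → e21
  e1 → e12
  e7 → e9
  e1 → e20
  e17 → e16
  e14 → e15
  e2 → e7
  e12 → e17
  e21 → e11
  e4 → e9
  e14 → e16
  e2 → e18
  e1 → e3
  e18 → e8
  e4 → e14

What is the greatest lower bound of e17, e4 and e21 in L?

e12

Common lower bounds of {e17, e4, e21}: e1, e12.
The greatest among these is e12.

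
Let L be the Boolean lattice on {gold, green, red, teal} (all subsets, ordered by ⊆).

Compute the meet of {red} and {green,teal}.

Common lower bounds of {{red}, {green,teal}}: ∅.
The greatest among these is ∅.

∅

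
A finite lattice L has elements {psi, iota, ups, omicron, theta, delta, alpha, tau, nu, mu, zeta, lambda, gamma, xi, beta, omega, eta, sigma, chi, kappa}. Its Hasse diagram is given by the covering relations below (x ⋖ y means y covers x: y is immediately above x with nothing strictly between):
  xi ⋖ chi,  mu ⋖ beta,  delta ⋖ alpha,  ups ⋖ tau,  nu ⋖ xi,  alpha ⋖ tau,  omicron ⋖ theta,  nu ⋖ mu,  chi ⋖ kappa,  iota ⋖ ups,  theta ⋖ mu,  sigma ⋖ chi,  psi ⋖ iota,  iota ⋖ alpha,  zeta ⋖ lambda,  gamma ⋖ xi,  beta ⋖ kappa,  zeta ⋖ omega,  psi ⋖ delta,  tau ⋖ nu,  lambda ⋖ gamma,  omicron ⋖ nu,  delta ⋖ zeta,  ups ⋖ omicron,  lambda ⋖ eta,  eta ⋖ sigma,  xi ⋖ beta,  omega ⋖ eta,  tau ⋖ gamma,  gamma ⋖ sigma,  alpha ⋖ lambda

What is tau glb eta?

Common lower bounds of {tau, eta}: alpha, delta, iota, psi.
The greatest among these is alpha.

alpha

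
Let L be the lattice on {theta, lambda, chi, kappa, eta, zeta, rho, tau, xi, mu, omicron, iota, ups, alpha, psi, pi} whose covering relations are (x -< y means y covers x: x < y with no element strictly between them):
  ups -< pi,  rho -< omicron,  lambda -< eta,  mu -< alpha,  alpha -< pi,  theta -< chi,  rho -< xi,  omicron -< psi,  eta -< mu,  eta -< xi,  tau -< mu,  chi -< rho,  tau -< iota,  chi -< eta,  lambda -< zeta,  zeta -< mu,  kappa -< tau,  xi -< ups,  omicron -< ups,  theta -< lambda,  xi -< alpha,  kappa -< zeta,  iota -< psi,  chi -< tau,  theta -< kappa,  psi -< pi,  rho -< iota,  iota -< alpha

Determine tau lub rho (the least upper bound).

Common upper bounds of {tau, rho}: alpha, iota, pi, psi.
The least among these is iota.

iota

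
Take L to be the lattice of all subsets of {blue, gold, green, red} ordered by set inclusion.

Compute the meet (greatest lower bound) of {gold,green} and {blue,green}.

Under ⊆, meet is intersection: {gold,green} ∩ {blue,green} = {green}.

{green}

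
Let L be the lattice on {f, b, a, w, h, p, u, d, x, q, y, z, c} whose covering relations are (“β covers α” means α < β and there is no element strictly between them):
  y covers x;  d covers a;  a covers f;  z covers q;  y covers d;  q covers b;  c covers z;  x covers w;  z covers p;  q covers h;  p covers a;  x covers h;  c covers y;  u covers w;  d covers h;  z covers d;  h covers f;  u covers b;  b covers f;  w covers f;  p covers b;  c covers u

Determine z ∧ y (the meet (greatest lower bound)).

Common lower bounds of {z, y}: a, d, f, h.
The greatest among these is d.

d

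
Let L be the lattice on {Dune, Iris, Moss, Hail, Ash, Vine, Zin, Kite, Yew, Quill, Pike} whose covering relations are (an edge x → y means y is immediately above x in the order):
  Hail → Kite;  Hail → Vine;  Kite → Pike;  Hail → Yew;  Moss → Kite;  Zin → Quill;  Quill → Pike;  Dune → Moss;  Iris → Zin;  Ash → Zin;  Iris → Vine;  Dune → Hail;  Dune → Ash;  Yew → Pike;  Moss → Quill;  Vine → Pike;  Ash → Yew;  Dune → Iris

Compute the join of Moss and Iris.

Quill

Common upper bounds of {Moss, Iris}: Pike, Quill.
The least among these is Quill.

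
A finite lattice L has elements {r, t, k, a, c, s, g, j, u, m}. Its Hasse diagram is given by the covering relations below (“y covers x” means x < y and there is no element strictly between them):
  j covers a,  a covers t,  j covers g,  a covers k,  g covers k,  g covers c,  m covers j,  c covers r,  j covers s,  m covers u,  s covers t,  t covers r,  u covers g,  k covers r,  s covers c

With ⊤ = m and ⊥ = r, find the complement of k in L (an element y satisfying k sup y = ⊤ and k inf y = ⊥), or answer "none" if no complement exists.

none

For every candidate y, either k ∨ y ≠ m or k ∧ y ≠ r; no complement exists.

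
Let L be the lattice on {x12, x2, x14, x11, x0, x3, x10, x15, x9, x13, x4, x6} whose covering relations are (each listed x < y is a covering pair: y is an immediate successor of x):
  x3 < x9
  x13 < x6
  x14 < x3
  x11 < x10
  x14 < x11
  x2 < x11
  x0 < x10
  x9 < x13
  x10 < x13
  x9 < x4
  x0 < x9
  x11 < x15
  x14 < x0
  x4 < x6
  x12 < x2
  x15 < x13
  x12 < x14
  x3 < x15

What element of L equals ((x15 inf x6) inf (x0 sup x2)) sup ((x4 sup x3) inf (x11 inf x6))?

x15 ∧ x6 = x15
x0 ∨ x2 = x10
x15 ∧ x10 = x11
x4 ∨ x3 = x4
x11 ∧ x6 = x11
x4 ∧ x11 = x14
x11 ∨ x14 = x11

x11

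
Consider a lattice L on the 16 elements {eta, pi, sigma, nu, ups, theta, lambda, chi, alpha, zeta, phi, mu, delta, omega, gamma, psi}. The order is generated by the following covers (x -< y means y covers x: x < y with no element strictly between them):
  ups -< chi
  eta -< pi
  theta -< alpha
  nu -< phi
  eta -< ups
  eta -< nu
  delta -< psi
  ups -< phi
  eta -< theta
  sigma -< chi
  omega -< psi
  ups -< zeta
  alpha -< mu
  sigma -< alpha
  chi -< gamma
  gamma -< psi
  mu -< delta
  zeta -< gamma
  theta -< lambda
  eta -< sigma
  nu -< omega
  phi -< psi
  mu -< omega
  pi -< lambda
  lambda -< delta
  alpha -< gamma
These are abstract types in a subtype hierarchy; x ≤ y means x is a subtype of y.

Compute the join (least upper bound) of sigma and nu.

omega

Common upper bounds of {sigma, nu}: omega, psi.
The least among these is omega.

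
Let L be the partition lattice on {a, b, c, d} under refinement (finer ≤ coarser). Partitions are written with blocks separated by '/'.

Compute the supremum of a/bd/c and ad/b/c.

abd/c

Common upper bounds of {a/bd/c, ad/b/c}: abcd, abd/c.
The least among these is abd/c.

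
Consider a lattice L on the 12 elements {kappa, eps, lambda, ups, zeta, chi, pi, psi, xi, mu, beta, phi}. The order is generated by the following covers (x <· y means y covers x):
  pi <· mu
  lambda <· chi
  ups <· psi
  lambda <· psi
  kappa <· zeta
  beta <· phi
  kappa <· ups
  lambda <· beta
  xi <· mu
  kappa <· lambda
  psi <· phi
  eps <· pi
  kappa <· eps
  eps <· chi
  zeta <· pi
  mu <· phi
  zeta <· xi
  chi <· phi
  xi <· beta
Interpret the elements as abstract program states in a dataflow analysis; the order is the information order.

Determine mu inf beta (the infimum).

xi

Common lower bounds of {mu, beta}: kappa, xi, zeta.
The greatest among these is xi.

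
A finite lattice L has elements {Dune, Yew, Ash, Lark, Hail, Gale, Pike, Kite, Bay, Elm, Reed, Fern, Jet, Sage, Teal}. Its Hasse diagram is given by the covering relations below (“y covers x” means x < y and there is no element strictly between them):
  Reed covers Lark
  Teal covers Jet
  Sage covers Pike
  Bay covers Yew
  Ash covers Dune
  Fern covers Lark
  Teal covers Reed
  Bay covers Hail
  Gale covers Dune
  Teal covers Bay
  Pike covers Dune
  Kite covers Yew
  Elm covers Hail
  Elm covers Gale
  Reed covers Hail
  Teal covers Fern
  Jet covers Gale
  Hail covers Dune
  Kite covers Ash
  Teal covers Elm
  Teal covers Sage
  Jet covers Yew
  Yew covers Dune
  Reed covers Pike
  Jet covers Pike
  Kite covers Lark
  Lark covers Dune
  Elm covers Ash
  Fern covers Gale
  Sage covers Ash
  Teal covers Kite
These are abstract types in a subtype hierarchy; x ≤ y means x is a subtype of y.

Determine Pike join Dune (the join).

Common upper bounds of {Pike, Dune}: Jet, Pike, Reed, Sage, Teal.
The least among these is Pike.

Pike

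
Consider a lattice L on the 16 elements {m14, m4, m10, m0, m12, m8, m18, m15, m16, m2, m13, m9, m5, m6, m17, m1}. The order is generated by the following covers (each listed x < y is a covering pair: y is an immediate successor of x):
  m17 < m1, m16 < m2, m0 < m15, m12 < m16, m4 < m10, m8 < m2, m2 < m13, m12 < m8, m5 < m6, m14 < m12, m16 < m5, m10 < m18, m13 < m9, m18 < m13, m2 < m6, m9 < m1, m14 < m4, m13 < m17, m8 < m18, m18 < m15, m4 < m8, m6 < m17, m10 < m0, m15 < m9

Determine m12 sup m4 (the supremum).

m8

Common upper bounds of {m12, m4}: m1, m13, m15, m17, m18, m2, m6, m8, m9.
The least among these is m8.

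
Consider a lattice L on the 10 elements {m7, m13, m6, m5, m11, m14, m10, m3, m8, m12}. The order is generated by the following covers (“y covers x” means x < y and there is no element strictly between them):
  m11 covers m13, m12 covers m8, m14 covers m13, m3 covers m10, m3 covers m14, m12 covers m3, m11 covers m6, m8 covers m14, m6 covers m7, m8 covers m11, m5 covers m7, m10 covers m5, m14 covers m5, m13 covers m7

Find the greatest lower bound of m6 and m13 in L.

m7

Common lower bounds of {m6, m13}: m7.
The greatest among these is m7.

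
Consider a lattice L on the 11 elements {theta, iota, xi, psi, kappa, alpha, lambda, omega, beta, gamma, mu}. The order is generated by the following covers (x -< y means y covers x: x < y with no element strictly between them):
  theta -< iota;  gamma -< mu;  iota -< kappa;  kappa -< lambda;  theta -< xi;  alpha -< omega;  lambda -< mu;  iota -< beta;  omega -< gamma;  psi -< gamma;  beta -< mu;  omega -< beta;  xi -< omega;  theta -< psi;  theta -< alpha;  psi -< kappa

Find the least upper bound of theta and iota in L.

iota

Common upper bounds of {theta, iota}: beta, iota, kappa, lambda, mu.
The least among these is iota.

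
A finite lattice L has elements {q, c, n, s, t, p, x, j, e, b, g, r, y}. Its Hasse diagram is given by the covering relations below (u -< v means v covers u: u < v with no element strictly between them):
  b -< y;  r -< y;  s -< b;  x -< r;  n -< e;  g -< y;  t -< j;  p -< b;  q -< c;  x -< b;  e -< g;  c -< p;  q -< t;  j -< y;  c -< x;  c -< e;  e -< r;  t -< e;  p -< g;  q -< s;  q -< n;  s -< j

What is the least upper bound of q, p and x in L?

Common upper bounds of {q, p, x}: b, y.
The least among these is b.

b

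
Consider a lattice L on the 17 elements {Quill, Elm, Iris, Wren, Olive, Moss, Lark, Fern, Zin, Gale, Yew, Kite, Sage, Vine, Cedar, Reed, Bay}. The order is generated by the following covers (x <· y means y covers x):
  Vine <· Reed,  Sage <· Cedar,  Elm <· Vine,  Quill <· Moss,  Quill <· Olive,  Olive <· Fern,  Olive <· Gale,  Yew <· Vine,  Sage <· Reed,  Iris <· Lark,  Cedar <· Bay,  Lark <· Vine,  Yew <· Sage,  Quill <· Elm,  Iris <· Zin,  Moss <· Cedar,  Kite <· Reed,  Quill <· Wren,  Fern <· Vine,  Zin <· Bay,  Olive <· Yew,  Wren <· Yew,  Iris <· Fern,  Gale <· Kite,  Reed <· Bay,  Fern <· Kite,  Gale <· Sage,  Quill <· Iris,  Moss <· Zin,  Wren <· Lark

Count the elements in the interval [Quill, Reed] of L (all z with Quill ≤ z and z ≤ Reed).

13

The interval [Quill, Reed] = {Elm, Fern, Gale, Iris, Kite, Lark, Olive, Quill, Reed, Sage, Vine, Wren, Yew}, which has 13 elements.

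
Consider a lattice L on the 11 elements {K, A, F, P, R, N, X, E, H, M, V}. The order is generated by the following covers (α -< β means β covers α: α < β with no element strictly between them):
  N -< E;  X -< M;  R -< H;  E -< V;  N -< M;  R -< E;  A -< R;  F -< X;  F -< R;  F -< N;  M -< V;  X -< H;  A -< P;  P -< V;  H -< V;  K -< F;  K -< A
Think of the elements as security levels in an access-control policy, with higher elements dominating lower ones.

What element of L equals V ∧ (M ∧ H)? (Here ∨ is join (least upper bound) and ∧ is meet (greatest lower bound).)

M ∧ H = X
V ∧ X = X

X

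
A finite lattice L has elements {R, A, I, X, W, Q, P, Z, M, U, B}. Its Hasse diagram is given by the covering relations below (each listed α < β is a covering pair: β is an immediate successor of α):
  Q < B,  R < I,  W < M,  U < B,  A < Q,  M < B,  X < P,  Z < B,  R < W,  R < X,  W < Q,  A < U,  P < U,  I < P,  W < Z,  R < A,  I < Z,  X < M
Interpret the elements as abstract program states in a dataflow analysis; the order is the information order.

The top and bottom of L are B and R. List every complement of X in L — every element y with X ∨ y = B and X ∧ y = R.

Q, Z

Need y with X ∨ y = B and X ∧ y = R.
Checking each element gives: Q, Z.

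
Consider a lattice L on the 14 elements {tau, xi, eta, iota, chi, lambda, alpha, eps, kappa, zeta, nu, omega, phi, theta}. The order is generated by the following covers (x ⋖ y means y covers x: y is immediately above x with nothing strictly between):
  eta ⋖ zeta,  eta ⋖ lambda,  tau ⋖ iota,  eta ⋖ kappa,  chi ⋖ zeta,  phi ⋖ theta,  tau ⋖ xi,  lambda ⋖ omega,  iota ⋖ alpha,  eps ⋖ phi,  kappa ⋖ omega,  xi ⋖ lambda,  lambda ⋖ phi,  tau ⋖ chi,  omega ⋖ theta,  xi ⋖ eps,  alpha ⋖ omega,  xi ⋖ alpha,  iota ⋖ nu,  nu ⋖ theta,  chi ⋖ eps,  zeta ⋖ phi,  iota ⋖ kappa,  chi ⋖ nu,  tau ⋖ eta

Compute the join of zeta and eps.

Common upper bounds of {zeta, eps}: phi, theta.
The least among these is phi.

phi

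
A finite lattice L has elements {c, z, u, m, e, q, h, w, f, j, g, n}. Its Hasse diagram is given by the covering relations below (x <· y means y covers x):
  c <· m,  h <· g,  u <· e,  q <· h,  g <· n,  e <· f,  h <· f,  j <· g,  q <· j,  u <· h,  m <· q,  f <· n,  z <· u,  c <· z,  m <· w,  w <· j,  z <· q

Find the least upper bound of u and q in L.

h

Common upper bounds of {u, q}: f, g, h, n.
The least among these is h.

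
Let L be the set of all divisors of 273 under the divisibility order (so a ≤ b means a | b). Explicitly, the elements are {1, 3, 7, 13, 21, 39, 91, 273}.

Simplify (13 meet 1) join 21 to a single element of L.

21

13 ∧ 1 = 1
1 ∨ 21 = 21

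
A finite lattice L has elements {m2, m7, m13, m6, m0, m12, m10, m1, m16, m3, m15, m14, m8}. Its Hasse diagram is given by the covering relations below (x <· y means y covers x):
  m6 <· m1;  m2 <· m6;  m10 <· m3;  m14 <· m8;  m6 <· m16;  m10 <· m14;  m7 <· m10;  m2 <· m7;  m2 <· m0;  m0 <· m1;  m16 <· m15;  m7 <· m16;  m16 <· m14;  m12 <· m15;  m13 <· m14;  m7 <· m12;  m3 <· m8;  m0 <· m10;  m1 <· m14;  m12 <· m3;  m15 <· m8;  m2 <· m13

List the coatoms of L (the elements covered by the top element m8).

The coatoms are exactly the elements covered by m8: m14, m15, m3.

m14, m15, m3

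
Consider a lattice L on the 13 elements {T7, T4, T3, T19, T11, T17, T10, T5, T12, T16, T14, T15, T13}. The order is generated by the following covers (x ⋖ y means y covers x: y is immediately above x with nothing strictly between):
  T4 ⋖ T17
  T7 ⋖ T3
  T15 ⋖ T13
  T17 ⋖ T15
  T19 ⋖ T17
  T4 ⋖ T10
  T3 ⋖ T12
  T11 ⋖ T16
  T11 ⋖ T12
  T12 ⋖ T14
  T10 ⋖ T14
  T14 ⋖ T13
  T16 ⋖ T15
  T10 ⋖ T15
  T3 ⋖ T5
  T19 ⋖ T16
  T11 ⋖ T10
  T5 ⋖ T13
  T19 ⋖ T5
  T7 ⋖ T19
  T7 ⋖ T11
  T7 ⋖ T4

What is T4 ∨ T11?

T10

Common upper bounds of {T4, T11}: T10, T13, T14, T15.
The least among these is T10.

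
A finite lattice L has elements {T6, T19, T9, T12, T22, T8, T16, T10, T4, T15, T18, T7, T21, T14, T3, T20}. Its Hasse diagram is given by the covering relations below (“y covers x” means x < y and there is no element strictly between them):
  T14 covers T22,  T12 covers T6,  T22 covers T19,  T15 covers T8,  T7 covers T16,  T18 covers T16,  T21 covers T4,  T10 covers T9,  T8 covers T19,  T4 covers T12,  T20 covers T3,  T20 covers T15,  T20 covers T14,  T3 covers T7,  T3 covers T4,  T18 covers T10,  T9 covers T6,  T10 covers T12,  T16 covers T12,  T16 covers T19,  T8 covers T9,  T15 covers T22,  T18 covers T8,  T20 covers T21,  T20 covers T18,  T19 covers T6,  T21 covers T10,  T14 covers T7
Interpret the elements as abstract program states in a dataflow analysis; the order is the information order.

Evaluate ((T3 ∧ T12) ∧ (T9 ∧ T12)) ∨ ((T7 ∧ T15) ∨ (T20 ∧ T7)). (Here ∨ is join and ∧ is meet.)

T7

T3 ∧ T12 = T12
T9 ∧ T12 = T6
T12 ∧ T6 = T6
T7 ∧ T15 = T19
T20 ∧ T7 = T7
T19 ∨ T7 = T7
T6 ∨ T7 = T7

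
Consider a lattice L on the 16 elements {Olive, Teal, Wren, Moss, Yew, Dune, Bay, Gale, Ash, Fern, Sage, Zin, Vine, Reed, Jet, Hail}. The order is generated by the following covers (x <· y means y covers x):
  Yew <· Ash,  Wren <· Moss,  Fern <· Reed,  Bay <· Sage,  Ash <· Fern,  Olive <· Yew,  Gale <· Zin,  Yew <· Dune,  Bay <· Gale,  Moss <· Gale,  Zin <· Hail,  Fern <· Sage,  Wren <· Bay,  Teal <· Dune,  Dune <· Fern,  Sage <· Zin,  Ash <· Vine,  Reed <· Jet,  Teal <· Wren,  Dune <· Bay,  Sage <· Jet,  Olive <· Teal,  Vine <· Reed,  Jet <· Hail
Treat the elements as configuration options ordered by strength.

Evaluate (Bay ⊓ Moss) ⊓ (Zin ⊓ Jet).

Wren

Bay ∧ Moss = Wren
Zin ∧ Jet = Sage
Wren ∧ Sage = Wren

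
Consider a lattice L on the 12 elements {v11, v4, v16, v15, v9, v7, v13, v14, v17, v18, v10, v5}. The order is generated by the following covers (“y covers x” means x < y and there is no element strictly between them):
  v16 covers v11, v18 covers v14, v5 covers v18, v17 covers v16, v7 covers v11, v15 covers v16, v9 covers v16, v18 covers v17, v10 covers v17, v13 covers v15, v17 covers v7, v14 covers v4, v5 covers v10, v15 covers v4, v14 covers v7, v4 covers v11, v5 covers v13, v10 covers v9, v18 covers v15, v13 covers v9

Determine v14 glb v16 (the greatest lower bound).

v11

Common lower bounds of {v14, v16}: v11.
The greatest among these is v11.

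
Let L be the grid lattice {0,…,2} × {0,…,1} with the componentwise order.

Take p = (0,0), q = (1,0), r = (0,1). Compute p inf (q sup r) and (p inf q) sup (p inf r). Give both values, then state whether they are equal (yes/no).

q sup r = (1,1), so p inf (q sup r) = (0,0) inf (1,1) = (0,0).
p inf q = (0,0) and p inf r = (0,0), so (p inf q) sup (p inf r) = (0,0) sup (0,0) = (0,0).
Equal: yes.

(0,0); (0,0); yes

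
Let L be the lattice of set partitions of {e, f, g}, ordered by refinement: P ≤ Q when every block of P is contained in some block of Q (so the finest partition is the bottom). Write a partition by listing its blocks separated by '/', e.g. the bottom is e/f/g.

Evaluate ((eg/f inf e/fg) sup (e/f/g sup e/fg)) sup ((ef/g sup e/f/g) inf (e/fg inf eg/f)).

eg/f ∧ e/fg = e/f/g
e/f/g ∨ e/fg = e/fg
e/f/g ∨ e/fg = e/fg
ef/g ∨ e/f/g = ef/g
e/fg ∧ eg/f = e/f/g
ef/g ∧ e/f/g = e/f/g
e/fg ∨ e/f/g = e/fg

e/fg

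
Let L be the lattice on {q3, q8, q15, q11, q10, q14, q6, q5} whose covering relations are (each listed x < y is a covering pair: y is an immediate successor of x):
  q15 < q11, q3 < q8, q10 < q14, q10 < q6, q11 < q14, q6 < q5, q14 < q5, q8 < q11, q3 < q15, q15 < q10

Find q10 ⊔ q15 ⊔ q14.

q14

Common upper bounds of {q10, q15, q14}: q14, q5.
The least among these is q14.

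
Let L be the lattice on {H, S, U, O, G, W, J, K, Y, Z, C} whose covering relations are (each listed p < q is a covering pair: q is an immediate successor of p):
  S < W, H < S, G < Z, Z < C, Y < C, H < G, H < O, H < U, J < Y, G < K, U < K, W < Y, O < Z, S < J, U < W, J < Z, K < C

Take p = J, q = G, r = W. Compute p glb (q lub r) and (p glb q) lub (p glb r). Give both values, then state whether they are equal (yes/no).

J; S; no

q lub r = C, so p glb (q lub r) = J glb C = J.
p glb q = H and p glb r = S, so (p glb q) lub (p glb r) = H lub S = S.
Equal: no.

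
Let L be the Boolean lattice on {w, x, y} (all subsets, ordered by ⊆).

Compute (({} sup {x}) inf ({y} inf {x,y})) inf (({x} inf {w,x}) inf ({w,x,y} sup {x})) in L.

{}

{} ∨ {x} = {x}
{y} ∧ {x,y} = {y}
{x} ∧ {y} = {}
{x} ∧ {w,x} = {x}
{w,x,y} ∨ {x} = {w,x,y}
{x} ∧ {w,x,y} = {x}
{} ∧ {x} = {}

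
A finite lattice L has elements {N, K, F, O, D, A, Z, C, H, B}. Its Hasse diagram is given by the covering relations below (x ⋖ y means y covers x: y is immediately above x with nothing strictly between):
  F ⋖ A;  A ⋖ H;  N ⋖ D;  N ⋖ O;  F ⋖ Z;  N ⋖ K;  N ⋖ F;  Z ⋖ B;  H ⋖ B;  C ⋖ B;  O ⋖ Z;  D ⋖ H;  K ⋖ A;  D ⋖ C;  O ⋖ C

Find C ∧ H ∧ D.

Common lower bounds of {C, H, D}: D, N.
The greatest among these is D.

D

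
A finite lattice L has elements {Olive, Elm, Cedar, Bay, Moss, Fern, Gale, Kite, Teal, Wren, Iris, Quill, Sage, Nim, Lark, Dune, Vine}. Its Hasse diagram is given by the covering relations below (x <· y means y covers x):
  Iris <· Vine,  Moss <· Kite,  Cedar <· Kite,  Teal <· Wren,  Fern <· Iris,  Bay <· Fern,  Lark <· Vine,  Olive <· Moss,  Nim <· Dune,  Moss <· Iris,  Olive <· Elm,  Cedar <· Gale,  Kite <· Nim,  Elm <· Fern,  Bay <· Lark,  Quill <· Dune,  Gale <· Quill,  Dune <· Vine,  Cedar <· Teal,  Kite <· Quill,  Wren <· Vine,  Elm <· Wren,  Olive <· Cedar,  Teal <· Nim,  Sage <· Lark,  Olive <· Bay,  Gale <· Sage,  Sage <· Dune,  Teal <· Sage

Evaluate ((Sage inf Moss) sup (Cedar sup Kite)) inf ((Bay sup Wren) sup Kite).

Kite

Sage ∧ Moss = Olive
Cedar ∨ Kite = Kite
Olive ∨ Kite = Kite
Bay ∨ Wren = Vine
Vine ∨ Kite = Vine
Kite ∧ Vine = Kite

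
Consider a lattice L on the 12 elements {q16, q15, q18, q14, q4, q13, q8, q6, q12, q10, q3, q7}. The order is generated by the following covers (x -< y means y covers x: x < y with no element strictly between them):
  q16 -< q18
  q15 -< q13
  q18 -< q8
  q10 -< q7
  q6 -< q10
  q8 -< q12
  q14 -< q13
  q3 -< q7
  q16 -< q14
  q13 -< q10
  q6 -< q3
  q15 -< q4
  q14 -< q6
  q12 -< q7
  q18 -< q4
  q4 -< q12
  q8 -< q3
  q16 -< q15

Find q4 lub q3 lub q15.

q7

Common upper bounds of {q4, q3, q15}: q7.
The least among these is q7.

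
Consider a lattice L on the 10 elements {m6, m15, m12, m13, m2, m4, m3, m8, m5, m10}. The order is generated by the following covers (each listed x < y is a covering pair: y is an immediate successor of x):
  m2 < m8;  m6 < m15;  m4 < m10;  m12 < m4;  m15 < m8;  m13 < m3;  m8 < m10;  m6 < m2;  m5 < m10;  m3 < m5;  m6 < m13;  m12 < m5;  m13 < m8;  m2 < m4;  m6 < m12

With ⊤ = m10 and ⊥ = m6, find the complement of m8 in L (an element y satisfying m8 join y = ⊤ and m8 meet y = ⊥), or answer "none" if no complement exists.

Need y with m8 ∨ y = m10 and m8 ∧ y = m6.
Checking each element gives: m12.

m12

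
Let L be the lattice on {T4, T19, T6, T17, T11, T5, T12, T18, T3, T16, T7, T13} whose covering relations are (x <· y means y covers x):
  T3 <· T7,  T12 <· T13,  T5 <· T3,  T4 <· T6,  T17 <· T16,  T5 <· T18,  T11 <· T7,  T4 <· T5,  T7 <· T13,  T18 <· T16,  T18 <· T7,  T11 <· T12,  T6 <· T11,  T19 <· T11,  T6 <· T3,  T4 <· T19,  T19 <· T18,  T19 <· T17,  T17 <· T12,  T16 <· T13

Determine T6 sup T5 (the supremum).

Common upper bounds of {T6, T5}: T13, T3, T7.
The least among these is T3.

T3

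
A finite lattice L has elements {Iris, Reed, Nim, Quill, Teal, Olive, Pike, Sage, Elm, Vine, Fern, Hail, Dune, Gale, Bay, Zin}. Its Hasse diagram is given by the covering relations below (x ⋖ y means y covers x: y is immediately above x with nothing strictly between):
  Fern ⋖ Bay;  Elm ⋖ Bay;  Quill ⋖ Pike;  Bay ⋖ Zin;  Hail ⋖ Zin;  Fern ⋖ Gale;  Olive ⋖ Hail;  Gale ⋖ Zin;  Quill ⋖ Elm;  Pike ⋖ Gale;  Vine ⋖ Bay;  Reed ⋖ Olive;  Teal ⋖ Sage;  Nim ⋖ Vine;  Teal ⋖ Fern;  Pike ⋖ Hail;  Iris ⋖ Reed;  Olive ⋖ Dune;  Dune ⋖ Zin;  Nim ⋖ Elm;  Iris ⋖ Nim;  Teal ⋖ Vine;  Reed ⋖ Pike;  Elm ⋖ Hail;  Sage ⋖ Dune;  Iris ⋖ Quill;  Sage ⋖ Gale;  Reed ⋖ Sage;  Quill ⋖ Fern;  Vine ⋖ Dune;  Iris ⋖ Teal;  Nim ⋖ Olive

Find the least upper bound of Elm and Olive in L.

Common upper bounds of {Elm, Olive}: Hail, Zin.
The least among these is Hail.

Hail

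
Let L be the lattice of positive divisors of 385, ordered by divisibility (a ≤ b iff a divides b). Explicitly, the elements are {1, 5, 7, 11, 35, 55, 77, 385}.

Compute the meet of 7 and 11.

1

In the divisibility order, the meet is the greatest common divisor: gcd(7, 11) = 1.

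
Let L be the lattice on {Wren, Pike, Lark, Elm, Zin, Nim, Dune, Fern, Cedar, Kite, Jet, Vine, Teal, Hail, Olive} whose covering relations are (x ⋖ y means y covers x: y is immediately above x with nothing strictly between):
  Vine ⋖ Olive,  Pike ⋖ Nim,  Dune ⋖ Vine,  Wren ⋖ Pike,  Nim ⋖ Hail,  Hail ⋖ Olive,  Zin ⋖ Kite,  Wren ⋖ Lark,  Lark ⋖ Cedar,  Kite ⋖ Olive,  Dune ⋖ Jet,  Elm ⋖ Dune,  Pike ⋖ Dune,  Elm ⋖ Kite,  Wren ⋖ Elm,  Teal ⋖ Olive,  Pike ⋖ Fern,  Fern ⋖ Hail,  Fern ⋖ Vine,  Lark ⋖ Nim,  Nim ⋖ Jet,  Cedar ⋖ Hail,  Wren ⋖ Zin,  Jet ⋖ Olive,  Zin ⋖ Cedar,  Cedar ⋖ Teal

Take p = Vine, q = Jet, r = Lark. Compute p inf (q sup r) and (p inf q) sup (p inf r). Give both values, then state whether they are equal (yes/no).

q sup r = Jet, so p inf (q sup r) = Vine inf Jet = Dune.
p inf q = Dune and p inf r = Wren, so (p inf q) sup (p inf r) = Dune sup Wren = Dune.
Equal: yes.

Dune; Dune; yes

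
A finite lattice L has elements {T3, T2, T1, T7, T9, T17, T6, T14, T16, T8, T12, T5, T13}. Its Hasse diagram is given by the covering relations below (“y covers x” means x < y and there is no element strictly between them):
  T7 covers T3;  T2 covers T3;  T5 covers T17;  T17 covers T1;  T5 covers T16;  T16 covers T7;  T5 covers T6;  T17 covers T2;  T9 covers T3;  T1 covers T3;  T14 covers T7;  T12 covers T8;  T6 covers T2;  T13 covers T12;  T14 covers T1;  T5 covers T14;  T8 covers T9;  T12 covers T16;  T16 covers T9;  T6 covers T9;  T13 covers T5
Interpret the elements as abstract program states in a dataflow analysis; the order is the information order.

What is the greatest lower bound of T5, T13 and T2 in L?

T2

Common lower bounds of {T5, T13, T2}: T2, T3.
The greatest among these is T2.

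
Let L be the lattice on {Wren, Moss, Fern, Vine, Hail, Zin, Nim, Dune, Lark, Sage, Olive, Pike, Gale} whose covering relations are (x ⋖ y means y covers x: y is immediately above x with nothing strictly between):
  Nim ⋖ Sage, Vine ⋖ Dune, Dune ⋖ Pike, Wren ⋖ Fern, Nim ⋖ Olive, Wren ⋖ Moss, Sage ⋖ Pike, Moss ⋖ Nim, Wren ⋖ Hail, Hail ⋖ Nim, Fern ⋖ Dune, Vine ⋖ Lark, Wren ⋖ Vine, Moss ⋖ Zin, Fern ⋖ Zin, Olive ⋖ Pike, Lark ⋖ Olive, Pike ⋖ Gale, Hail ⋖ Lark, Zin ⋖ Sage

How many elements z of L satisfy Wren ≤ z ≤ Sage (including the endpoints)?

The interval [Wren, Sage] = {Fern, Hail, Moss, Nim, Sage, Wren, Zin}, which has 7 elements.

7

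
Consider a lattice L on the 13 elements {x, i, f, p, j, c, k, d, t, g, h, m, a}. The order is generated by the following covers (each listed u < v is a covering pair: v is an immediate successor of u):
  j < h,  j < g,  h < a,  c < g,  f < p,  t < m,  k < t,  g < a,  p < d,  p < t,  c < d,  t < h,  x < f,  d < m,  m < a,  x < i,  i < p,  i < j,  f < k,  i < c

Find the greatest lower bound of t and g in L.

Common lower bounds of {t, g}: i, x.
The greatest among these is i.

i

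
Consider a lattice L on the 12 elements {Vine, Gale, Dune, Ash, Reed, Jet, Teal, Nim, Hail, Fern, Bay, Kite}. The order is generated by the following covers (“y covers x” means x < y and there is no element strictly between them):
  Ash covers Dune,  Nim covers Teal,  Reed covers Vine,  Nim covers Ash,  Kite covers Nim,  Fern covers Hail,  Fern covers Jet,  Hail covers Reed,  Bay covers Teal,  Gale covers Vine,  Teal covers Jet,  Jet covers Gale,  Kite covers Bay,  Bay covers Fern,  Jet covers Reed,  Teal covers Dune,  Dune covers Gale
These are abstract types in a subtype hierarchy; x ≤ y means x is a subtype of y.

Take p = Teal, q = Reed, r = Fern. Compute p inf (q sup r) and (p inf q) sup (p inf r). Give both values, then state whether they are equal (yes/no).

Jet; Jet; yes

q sup r = Fern, so p inf (q sup r) = Teal inf Fern = Jet.
p inf q = Reed and p inf r = Jet, so (p inf q) sup (p inf r) = Reed sup Jet = Jet.
Equal: yes.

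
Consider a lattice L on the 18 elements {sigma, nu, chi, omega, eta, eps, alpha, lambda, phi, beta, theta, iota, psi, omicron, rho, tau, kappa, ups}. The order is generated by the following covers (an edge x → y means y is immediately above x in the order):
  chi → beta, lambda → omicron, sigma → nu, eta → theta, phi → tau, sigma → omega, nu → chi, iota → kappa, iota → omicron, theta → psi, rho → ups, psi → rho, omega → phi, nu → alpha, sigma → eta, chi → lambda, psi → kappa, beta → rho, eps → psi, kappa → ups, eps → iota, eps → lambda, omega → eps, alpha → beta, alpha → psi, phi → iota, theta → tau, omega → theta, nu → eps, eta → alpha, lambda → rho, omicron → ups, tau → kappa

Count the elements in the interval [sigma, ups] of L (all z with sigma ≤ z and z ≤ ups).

The interval [sigma, ups] = {alpha, beta, chi, eps, eta, iota, kappa, lambda, nu, omega, omicron, phi, psi, rho, sigma, tau, theta, ups}, which has 18 elements.

18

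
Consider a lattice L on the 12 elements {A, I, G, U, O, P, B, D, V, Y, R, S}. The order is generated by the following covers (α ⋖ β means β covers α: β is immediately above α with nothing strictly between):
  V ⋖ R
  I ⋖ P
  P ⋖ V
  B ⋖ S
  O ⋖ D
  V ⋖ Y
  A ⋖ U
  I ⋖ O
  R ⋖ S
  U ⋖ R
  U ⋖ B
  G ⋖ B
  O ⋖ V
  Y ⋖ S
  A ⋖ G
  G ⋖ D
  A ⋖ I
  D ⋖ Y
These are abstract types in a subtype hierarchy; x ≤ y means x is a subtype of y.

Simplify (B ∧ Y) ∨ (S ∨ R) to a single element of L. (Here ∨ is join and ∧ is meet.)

S

B ∧ Y = G
S ∨ R = S
G ∨ S = S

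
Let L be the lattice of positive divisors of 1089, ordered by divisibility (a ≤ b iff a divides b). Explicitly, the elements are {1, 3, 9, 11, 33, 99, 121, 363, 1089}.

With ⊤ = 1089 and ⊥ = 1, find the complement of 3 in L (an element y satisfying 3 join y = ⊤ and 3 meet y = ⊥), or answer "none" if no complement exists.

none

For every candidate y, either 3 ∨ y ≠ 1089 or 3 ∧ y ≠ 1; no complement exists.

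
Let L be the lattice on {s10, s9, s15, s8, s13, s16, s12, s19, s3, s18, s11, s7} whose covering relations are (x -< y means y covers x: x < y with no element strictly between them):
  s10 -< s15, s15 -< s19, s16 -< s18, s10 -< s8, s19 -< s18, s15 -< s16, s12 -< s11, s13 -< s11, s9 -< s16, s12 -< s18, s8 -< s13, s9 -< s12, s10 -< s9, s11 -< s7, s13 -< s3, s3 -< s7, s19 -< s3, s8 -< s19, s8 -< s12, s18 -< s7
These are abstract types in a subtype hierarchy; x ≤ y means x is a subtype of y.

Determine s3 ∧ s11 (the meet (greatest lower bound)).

Common lower bounds of {s3, s11}: s10, s13, s8.
The greatest among these is s13.

s13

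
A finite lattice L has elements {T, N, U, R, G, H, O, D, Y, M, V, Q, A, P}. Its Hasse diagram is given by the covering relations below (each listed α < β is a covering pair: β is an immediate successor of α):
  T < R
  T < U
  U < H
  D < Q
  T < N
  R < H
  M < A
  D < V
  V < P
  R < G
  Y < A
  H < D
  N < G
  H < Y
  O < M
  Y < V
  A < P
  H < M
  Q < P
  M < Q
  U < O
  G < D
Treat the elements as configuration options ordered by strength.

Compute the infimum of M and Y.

H

Common lower bounds of {M, Y}: H, R, T, U.
The greatest among these is H.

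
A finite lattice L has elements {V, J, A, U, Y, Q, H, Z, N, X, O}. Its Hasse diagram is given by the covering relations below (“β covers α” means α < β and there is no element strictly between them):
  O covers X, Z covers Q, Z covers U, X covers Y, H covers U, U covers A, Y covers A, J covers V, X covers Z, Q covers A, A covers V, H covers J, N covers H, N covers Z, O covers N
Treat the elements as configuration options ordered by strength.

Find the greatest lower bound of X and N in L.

Common lower bounds of {X, N}: A, Q, U, V, Z.
The greatest among these is Z.

Z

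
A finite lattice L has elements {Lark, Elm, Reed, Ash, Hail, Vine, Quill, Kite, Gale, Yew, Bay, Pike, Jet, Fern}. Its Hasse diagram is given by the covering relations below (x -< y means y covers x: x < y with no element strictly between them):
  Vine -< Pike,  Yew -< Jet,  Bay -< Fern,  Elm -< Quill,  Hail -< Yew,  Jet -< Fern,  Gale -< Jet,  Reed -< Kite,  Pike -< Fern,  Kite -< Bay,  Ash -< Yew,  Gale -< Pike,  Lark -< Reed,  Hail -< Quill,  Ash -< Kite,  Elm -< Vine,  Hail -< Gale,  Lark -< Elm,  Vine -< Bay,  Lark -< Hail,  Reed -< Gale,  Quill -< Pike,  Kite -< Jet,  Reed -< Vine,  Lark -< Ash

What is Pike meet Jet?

Gale

Common lower bounds of {Pike, Jet}: Gale, Hail, Lark, Reed.
The greatest among these is Gale.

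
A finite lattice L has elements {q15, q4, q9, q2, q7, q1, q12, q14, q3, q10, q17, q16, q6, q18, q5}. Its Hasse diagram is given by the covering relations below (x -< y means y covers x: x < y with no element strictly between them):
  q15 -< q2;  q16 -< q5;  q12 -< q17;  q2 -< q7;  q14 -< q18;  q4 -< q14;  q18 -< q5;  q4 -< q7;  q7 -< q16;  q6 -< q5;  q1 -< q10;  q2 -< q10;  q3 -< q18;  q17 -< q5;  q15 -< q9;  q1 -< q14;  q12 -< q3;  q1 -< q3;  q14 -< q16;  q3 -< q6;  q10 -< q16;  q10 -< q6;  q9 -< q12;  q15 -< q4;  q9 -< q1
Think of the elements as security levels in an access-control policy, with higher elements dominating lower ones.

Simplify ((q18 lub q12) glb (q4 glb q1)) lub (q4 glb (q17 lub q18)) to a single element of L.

q18 ∨ q12 = q18
q4 ∧ q1 = q15
q18 ∧ q15 = q15
q17 ∨ q18 = q5
q4 ∧ q5 = q4
q15 ∨ q4 = q4

q4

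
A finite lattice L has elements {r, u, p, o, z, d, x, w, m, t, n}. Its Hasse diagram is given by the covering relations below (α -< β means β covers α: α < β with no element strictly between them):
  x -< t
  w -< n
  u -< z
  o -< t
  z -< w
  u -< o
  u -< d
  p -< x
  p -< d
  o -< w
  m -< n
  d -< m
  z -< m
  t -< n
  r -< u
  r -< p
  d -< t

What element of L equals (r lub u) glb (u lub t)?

r ∨ u = u
u ∨ t = t
u ∧ t = u

u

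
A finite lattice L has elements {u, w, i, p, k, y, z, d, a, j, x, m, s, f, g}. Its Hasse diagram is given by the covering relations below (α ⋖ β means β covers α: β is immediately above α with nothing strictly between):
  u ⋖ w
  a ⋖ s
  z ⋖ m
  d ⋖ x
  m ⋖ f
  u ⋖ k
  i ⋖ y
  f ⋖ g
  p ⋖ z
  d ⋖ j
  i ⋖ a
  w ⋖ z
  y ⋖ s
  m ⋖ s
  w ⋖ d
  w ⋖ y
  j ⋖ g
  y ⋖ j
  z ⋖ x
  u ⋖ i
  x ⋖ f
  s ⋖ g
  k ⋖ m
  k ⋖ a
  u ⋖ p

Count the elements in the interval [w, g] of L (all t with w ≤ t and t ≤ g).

The interval [w, g] = {d, f, g, j, m, s, w, x, y, z}, which has 10 elements.

10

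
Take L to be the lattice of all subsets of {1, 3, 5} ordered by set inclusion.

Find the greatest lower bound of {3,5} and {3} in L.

{3}

Under ⊆, meet is intersection: {3,5} ∩ {3} = {3}.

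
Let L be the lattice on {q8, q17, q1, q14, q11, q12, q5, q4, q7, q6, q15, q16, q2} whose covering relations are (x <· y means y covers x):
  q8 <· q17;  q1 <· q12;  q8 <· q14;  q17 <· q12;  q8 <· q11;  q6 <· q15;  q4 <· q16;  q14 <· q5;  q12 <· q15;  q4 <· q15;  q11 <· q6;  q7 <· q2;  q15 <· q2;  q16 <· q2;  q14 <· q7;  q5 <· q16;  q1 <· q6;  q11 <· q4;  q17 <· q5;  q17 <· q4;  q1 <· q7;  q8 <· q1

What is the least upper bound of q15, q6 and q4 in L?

q15

Common upper bounds of {q15, q6, q4}: q15, q2.
The least among these is q15.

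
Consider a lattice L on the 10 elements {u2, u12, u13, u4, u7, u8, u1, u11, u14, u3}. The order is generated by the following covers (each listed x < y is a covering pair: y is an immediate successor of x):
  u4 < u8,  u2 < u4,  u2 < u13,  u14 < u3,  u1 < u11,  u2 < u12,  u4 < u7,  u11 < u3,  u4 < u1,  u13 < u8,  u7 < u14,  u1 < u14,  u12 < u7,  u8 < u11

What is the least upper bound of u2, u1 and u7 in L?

Common upper bounds of {u2, u1, u7}: u14, u3.
The least among these is u14.

u14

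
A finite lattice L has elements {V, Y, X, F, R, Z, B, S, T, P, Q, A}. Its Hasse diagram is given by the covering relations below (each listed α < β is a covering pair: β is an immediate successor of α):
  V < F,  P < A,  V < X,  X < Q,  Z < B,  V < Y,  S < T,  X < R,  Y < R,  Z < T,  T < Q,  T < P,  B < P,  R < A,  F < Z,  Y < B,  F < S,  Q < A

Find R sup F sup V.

Common upper bounds of {R, F, V}: A.
The least among these is A.

A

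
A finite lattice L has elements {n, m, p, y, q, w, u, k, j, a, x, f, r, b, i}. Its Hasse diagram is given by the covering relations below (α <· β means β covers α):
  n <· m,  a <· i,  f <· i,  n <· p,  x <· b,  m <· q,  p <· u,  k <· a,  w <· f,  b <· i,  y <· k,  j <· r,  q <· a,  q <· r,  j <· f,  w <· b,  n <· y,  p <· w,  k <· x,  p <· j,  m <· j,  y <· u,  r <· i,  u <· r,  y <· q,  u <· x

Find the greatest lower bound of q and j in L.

m

Common lower bounds of {q, j}: m, n.
The greatest among these is m.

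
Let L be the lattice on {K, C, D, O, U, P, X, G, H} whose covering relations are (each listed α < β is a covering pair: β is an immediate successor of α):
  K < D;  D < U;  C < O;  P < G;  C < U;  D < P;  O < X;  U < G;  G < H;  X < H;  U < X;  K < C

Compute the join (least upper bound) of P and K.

P

Common upper bounds of {P, K}: G, H, P.
The least among these is P.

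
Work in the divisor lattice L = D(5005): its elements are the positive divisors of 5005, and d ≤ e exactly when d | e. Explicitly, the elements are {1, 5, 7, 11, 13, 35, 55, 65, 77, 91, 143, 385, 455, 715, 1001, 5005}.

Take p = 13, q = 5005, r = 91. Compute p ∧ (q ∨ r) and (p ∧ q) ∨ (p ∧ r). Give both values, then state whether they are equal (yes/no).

q ∨ r = 5005, so p ∧ (q ∨ r) = 13 ∧ 5005 = 13.
p ∧ q = 13 and p ∧ r = 13, so (p ∧ q) ∨ (p ∧ r) = 13 ∨ 13 = 13.
Equal: yes.

13; 13; yes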